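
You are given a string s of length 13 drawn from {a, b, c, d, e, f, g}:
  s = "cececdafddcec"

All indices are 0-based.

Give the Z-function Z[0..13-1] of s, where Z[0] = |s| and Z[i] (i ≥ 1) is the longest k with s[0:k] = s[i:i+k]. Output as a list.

[13, 0, 3, 0, 1, 0, 0, 0, 0, 0, 3, 0, 1]

Z[0]=13
i=1: i≥r, start 0; Z[1]=0
i=2: i≥r, start 0; Z[2]=3 scan→box=[2,5)
i=3: min(r-i=2, Z[1]=0)=0; Z[3]=0
i=4: min(r-i=1, Z[2]=3)=1; Z[4]=1
i=5: i≥r, start 0; Z[5]=0
i=6: i≥r, start 0; Z[6]=0
i=7: i≥r, start 0; Z[7]=0
i=8: i≥r, start 0; Z[8]=0
i=9: i≥r, start 0; Z[9]=0
i=10: i≥r, start 0; Z[10]=3 scan→box=[10,13)
i=11: min(r-i=2, Z[1]=0)=0; Z[11]=0
i=12: min(r-i=1, Z[2]=3)=1; Z[12]=1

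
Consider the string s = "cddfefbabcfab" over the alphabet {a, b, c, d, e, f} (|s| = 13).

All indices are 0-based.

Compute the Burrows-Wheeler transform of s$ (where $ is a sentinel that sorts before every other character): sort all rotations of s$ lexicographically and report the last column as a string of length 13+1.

bfbafa$bcdfced

rank  rotation        last
    0  $cddfefbabcfab  b
    1  ab$cddfefbabcf  f
    2  abcfab$cddfefb  b
    3  b$cddfefbabcfa  a
    4  babcfab$cddfef  f
    5  bcfab$cddfefba  a
    6  cddfefbabcfab$  $
    7  cfab$cddfefbab  b
    8  ddfefbabcfab$c  c
    9  dfefbabcfab$cd  d
   10  efbabcfab$cddf  f
   11  fab$cddfefbabc  c
   12  fbabcfab$cddfe  e
   13  fefbabcfab$cdd  d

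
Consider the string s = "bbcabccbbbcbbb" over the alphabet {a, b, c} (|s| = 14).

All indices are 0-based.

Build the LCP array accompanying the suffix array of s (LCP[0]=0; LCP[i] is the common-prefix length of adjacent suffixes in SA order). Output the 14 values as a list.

sorted suffixes:
  #0 SA[0]=3  'abccbbbcbbb'
  #1 SA[1]=13  'b'
  #2 SA[2]=12  'bb'
  #3 SA[3]=11  'bbb'
  #4 SA[4]=7  'bbbcbbb'
  #5 SA[5]=0  'bbcabccbbbcbbb'
  #6 SA[6]=8  'bbcbbb'
  #7 SA[7]=1  'bcabccbbbcbbb'
  #8 SA[8]=9  'bcbbb'
  #9 SA[9]=4  'bccbbbcbbb'
  #10 SA[10]=2  'cabccbbbcbbb'
  #11 SA[11]=10  'cbbb'
  #12 SA[12]=6  'cbbbcbbb'
  #13 SA[13]=5  'ccbbbcbbb'

SA = [3, 13, 12, 11, 7, 0, 8, 1, 9, 4, 2, 10, 6, 5]
i: (SA[i-1],SA[i]) lcp shared
  1: (3,13) 0 ''
  2: (13,12) 1 'b'
  3: (12,11) 2 'bb'
  4: (11,7) 3 'bbb'
  5: (7,0) 2 'bb'
  6: (0,8) 3 'bbc'
  7: (8,1) 1 'b'
  8: (1,9) 2 'bc'
  9: (9,4) 2 'bc'
  10: (4,2) 0 ''
  11: (2,10) 1 'c'
  12: (10,6) 4 'cbbb'
  13: (6,5) 1 'c'

[0, 0, 1, 2, 3, 2, 3, 1, 2, 2, 0, 1, 4, 1]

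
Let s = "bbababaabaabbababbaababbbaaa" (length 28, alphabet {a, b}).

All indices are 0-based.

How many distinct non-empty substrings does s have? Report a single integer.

321

sorted suffixes:
  #0 SA[0]=27  'a'
  #1 SA[1]=26  'aa'
  #2 SA[2]=25  'aaa'
  #3 SA[3]=6  'aabaabbababbaababbbaaa'
  #4 SA[4]=18  'aababbbaaa'
  #5 SA[5]=9  'aabbababbaababbbaaa'
  #6 SA[6]=4  'abaabaabbababbaababbbaaa'
  #7 SA[7]=7  'abaabbababbaababbbaaa'
  #8 SA[8]=2  'ababaabaabbababbaababbbaaa'
  #9 SA[9]=13  'ababbaababbbaaa'
  #10 SA[10]=19  'ababbbaaa'
  #11 SA[11]=15  'abbaababbbaaa'
  #12 SA[12]=10  'abbababbaababbbaaa'
  #13 SA[13]=21  'abbbaaa'
  #14 SA[14]=24  'baaa'
  #15 SA[15]=5  'baabaabbababbaababbbaaa'
  #16 SA[16]=17  'baababbbaaa'
  #17 SA[17]=8  'baabbababbaababbbaaa'
  #18 SA[18]=3  'babaabaabbababbaababbbaaa'
  #19 SA[19]=1  'bababaabaabbababbaababbbaaa'
  #20 SA[20]=12  'bababbaababbbaaa'
  #21 SA[21]=14  'babbaababbbaaa'
  #22 SA[22]=20  'babbbaaa'
  #23 SA[23]=23  'bbaaa'
  #24 SA[24]=16  'bbaababbbaaa'
  #25 SA[25]=0  'bbababaabaabbababbaababbbaaa'
  #26 SA[26]=11  'bbababbaababbbaaa'
  #27 SA[27]=22  'bbbaaa'

SA = [27, 26, 25, 6, 18, 9, 4, 7, 2, 13, 19, 15, 10, 21, 24, 5, 17, 8, 3, 1, 12, 14, 20, 23, 16, 0, 11, 22]
i: (SA[i-1],SA[i]) lcp shared
  1: (27,26) 1 'a'
  2: (26,25) 2 'aa'
  3: (25,6) 2 'aa'
  4: (6,18) 4 'aaba'
  5: (18,9) 3 'aab'
  6: (9,4) 1 'a'
  7: (4,7) 5 'abaab'
  8: (7,2) 3 'aba'
  9: (2,13) 4 'abab'
  10: (13,19) 5 'ababb'
  11: (19,15) 2 'ab'
  12: (15,10) 4 'abba'
  13: (10,21) 3 'abb'
  14: (21,24) 0 ''
  15: (24,5) 3 'baa'
  16: (5,17) 5 'baaba'
  17: (17,8) 4 'baab'
  18: (8,3) 2 'ba'
  19: (3,1) 4 'baba'
  20: (1,12) 5 'babab'
  21: (12,14) 3 'bab'
  22: (14,20) 4 'babb'
  23: (20,23) 1 'b'
  24: (23,16) 4 'bbaa'
  25: (16,0) 3 'bba'
  26: (0,11) 6 'bbabab'
  27: (11,22) 2 'bb'

n(n+1)/2 = 28·29/2 = 406
Σ LCP = 0 + 1 + 2 + 2 + 4 + 3 + 1 + 5 + 3 + 4 + 5 + 2 + 4 + 3 + 0 + 3 + 5 + 4 + 2 + 4 + 5 + 3 + 4 + 1 + 4 + 3 + 6 + 2 = 85
distinct = 406 − 85 = 321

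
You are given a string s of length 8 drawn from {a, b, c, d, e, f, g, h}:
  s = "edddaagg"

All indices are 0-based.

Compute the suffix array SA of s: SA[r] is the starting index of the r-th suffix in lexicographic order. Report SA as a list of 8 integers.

[4, 5, 3, 2, 1, 0, 7, 6]

rank | idx | suffix
   0 |   4 | aagg
   1 |   5 | agg
   2 |   3 | daagg
   3 |   2 | ddaagg
   4 |   1 | dddaagg
   5 |   0 | edddaagg
   6 |   7 | g
   7 |   6 | gg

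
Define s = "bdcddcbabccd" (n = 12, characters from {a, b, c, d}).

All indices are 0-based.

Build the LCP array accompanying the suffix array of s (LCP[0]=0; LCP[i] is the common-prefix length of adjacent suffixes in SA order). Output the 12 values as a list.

[0, 0, 1, 1, 0, 1, 1, 2, 0, 1, 2, 1]

rank | idx | suffix
   0 |   7 | abccd
   1 |   6 | babccd
   2 |   8 | bccd
   3 |   0 | bdcddcbabccd
   4 |   5 | cbabccd
   5 |   9 | ccd
   6 |  10 | cd
   7 |   2 | cddcbabccd
   8 |  11 | d
   9 |   4 | dcbabccd
  10 |   1 | dcddcbabccd
  11 |   3 | ddcbabccd

SA = [7, 6, 8, 0, 5, 9, 10, 2, 11, 4, 1, 3]
rank  pair      lcp
   1  s[7:],s[6:]  0  ''
   2  s[6:],s[8:]  1  'b'
   3  s[8:],s[0:]  1  'b'
   4  s[0:],s[5:]  0  ''
   5  s[5:],s[9:]  1  'c'
   6  s[9:],s[10:]  1  'c'
   7  s[10:],s[2:]  2  'cd'
   8  s[2:],s[11:]  0  ''
   9  s[11:],s[4:]  1  'd'
  10  s[4:],s[1:]  2  'dc'
  11  s[1:],s[3:]  1  'd'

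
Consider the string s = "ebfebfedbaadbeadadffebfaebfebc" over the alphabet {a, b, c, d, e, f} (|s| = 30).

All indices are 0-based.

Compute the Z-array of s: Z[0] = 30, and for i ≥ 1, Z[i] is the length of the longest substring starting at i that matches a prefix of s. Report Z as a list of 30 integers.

[30, 0, 0, 4, 0, 0, 1, 0, 0, 0, 0, 0, 0, 1, 0, 0, 0, 0, 0, 0, 3, 0, 0, 0, 5, 0, 0, 2, 0, 0]

Z[0]=30
i=1: fresh scan; Z[1]=0
i=2: fresh scan; Z[2]=0
i=3: fresh scan; Z[3]=4 scan→box=[3,7)
i=4: min(r-i=3, Z[1]=0)=0; Z[4]=0
i=5: min(r-i=2, Z[2]=0)=0; Z[5]=0
i=6: min(r-i=1, Z[3]=4)=1; Z[6]=1
i=7: fresh scan; Z[7]=0
i=8: fresh scan; Z[8]=0
i=9: fresh scan; Z[9]=0
i=10: fresh scan; Z[10]=0
i=11: fresh scan; Z[11]=0
i=12: fresh scan; Z[12]=0
i=13: fresh scan; Z[13]=1 scan→box=[13,14)
i=14: fresh scan; Z[14]=0
i=15: fresh scan; Z[15]=0
i=16: fresh scan; Z[16]=0
i=17: fresh scan; Z[17]=0
i=18: fresh scan; Z[18]=0
i=19: fresh scan; Z[19]=0
i=20: fresh scan; Z[20]=3 scan→box=[20,23)
i=21: min(r-i=2, Z[1]=0)=0; Z[21]=0
i=22: min(r-i=1, Z[2]=0)=0; Z[22]=0
i=23: fresh scan; Z[23]=0
i=24: fresh scan; Z[24]=5 scan→box=[24,29)
i=25: min(r-i=4, Z[1]=0)=0; Z[25]=0
i=26: min(r-i=3, Z[2]=0)=0; Z[26]=0
i=27: min(r-i=2, Z[3]=4)=2; Z[27]=2
i=28: min(r-i=1, Z[4]=0)=0; Z[28]=0
i=29: fresh scan; Z[29]=0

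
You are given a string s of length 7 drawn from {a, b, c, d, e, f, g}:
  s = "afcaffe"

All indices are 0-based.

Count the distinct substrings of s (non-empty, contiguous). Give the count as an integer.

rank | idx | suffix
   0 |   0 | afcaffe
   1 |   3 | affe
   2 |   2 | caffe
   3 |   6 | e
   4 |   1 | fcaffe
   5 |   5 | fe
   6 |   4 | ffe

SA = [0, 3, 2, 6, 1, 5, 4]
i: (SA[i-1],SA[i]) lcp shared
  1: (0,3) 2 'af'
  2: (3,2) 0 ''
  3: (2,6) 0 ''
  4: (6,1) 0 ''
  5: (1,5) 1 'f'
  6: (5,4) 1 'f'

n(n+1)/2 = 7·8/2 = 28
Σ LCP = 0 + 2 + 0 + 0 + 0 + 1 + 1 = 4
distinct = 28 − 4 = 24

24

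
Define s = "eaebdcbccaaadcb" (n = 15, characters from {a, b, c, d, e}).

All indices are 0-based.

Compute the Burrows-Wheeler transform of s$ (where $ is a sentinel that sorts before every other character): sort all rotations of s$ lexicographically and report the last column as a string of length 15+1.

bcaaeccecddbab$a

rank  rotation          last
    0  $eaebdcbccaaadcb  b
    1  aaadcb$eaebdcbcc  c
    2  aadcb$eaebdcbcca  a
    3  adcb$eaebdcbccaa  a
    4  aebdcbccaaadcb$e  e
    5  b$eaebdcbccaaadc  c
    6  bccaaadcb$eaebdc  c
    7  bdcbccaaadcb$eae  e
    8  caaadcb$eaebdcbc  c
    9  cb$eaebdcbccaaad  d
   10  cbccaaadcb$eaebd  d
   11  ccaaadcb$eaebdcb  b
   12  dcb$eaebdcbccaaa  a
   13  dcbccaaadcb$eaeb  b
   14  eaebdcbccaaadcb$  $
   15  ebdcbccaaadcb$ea  a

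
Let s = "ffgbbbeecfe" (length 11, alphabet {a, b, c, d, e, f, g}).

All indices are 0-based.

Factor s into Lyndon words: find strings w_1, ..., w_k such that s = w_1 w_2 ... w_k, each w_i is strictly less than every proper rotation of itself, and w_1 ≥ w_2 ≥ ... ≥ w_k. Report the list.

["ffg", "bbbeecfe"]

emit factor 1: 'ffg' (i=0, period=3)
emit factor 2: 'bbbeecfe' (i=3, period=8)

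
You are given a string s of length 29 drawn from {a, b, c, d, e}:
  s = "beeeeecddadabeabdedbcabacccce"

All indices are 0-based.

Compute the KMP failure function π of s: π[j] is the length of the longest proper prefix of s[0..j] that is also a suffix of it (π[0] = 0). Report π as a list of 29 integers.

π[0] = 0
j=1 s[j]='e': π[1]=0 (border '')
j=2 s[j]='e': π[2]=0 (border '')
j=3 s[j]='e': π[3]=0 (border '')
j=4 s[j]='e': π[4]=0 (border '')
j=5 s[j]='e': π[5]=0 (border '')
j=6 s[j]='c': π[6]=0 (border '')
j=7 s[j]='d': π[7]=0 (border '')
j=8 s[j]='d': π[8]=0 (border '')
j=9 s[j]='a': π[9]=0 (border '')
j=10 s[j]='d': π[10]=0 (border '')
j=11 s[j]='a': π[11]=0 (border '')
j=12 s[j]='b': π[12]=1 (border 'b')
j=13 s[j]='e': π[13]=2 (border 'be')
j=14 s[j]='a': k: 2→0; π[14]=0 (border '')
j=15 s[j]='b': π[15]=1 (border 'b')
j=16 s[j]='d': k: 1→0; π[16]=0 (border '')
j=17 s[j]='e': π[17]=0 (border '')
j=18 s[j]='d': π[18]=0 (border '')
j=19 s[j]='b': π[19]=1 (border 'b')
j=20 s[j]='c': k: 1→0; π[20]=0 (border '')
j=21 s[j]='a': π[21]=0 (border '')
j=22 s[j]='b': π[22]=1 (border 'b')
j=23 s[j]='a': k: 1→0; π[23]=0 (border '')
j=24 s[j]='c': π[24]=0 (border '')
j=25 s[j]='c': π[25]=0 (border '')
j=26 s[j]='c': π[26]=0 (border '')
j=27 s[j]='c': π[27]=0 (border '')
j=28 s[j]='e': π[28]=0 (border '')

[0, 0, 0, 0, 0, 0, 0, 0, 0, 0, 0, 0, 1, 2, 0, 1, 0, 0, 0, 1, 0, 0, 1, 0, 0, 0, 0, 0, 0]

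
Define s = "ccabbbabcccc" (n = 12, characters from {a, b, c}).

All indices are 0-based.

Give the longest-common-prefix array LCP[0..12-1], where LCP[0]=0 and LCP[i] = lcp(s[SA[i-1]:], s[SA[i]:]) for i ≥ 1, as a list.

sorted suffixes:
  #0 SA[0]=2  'abbbabcccc'
  #1 SA[1]=6  'abcccc'
  #2 SA[2]=5  'babcccc'
  #3 SA[3]=4  'bbabcccc'
  #4 SA[4]=3  'bbbabcccc'
  #5 SA[5]=7  'bcccc'
  #6 SA[6]=11  'c'
  #7 SA[7]=1  'cabbbabcccc'
  #8 SA[8]=10  'cc'
  #9 SA[9]=0  'ccabbbabcccc'
  #10 SA[10]=9  'ccc'
  #11 SA[11]=8  'cccc'

SA = [2, 6, 5, 4, 3, 7, 11, 1, 10, 0, 9, 8]
[i] adj suffixes → lcp
  [1] 2/6 → 2 ('ab')
  [2] 6/5 → 0 ('')
  [3] 5/4 → 1 ('b')
  [4] 4/3 → 2 ('bb')
  [5] 3/7 → 1 ('b')
  [6] 7/11 → 0 ('')
  [7] 11/1 → 1 ('c')
  [8] 1/10 → 1 ('c')
  [9] 10/0 → 2 ('cc')
  [10] 0/9 → 2 ('cc')
  [11] 9/8 → 3 ('ccc')

[0, 2, 0, 1, 2, 1, 0, 1, 1, 2, 2, 3]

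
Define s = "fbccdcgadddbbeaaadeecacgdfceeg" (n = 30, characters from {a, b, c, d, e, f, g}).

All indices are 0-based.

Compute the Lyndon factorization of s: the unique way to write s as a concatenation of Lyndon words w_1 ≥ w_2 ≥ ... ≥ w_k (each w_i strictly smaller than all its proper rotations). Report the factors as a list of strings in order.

emit factor 1: 'f' (i=0, period=1)
emit factor 2: 'bccdcg' (i=1, period=6)
emit factor 3: 'adddbbe' (i=7, period=7)
emit factor 4: 'aaadeecacgdfceeg' (i=14, period=16)

["f", "bccdcg", "adddbbe", "aaadeecacgdfceeg"]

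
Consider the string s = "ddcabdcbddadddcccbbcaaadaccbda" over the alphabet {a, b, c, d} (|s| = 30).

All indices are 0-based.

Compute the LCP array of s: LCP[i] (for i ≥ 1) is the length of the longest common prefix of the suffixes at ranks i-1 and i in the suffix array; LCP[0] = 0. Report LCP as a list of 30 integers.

sorted suffixes:
  #0 SA[0]=29  'a'
  #1 SA[1]=20  'aaadaccbda'
  #2 SA[2]=21  'aadaccbda'
  #3 SA[3]=3  'abdcbddadddcccbbcaaadaccbda'
  #4 SA[4]=24  'accbda'
  #5 SA[5]=22  'adaccbda'
  #6 SA[6]=10  'adddcccbbcaaadaccbda'
  #7 SA[7]=17  'bbcaaadaccbda'
  #8 SA[8]=18  'bcaaadaccbda'
  #9 SA[9]=27  'bda'
  #10 SA[10]=4  'bdcbddadddcccbbcaaadaccbda'
  #11 SA[11]=7  'bddadddcccbbcaaadaccbda'
  #12 SA[12]=19  'caaadaccbda'
  #13 SA[13]=2  'cabdcbddadddcccbbcaaadaccbda'
  #14 SA[14]=16  'cbbcaaadaccbda'
  #15 SA[15]=26  'cbda'
  #16 SA[16]=6  'cbddadddcccbbcaaadaccbda'
  #17 SA[17]=15  'ccbbcaaadaccbda'
  #18 SA[18]=25  'ccbda'
  #19 SA[19]=14  'cccbbcaaadaccbda'
  #20 SA[20]=28  'da'
  #21 SA[21]=23  'daccbda'
  #22 SA[22]=9  'dadddcccbbcaaadaccbda'
  #23 SA[23]=1  'dcabdcbddadddcccbbcaaadaccbda'
  #24 SA[24]=5  'dcbddadddcccbbcaaadaccbda'
  #25 SA[25]=13  'dcccbbcaaadaccbda'
  #26 SA[26]=8  'ddadddcccbbcaaadaccbda'
  #27 SA[27]=0  'ddcabdcbddadddcccbbcaaadaccbda'
  #28 SA[28]=12  'ddcccbbcaaadaccbda'
  #29 SA[29]=11  'dddcccbbcaaadaccbda'

SA = [29, 20, 21, 3, 24, 22, 10, 17, 18, 27, 4, 7, 19, 2, 16, 26, 6, 15, 25, 14, 28, 23, 9, 1, 5, 13, 8, 0, 12, 11]
rank  pair      lcp
   1  s[29:],s[20:]  1  'a'
   2  s[20:],s[21:]  2  'aa'
   3  s[21:],s[3:]  1  'a'
   4  s[3:],s[24:]  1  'a'
   5  s[24:],s[22:]  1  'a'
   6  s[22:],s[10:]  2  'ad'
   7  s[10:],s[17:]  0  ''
   8  s[17:],s[18:]  1  'b'
   9  s[18:],s[27:]  1  'b'
  10  s[27:],s[4:]  2  'bd'
  11  s[4:],s[7:]  2  'bd'
  12  s[7:],s[19:]  0  ''
  13  s[19:],s[2:]  2  'ca'
  14  s[2:],s[16:]  1  'c'
  15  s[16:],s[26:]  2  'cb'
  16  s[26:],s[6:]  3  'cbd'
  17  s[6:],s[15:]  1  'c'
  18  s[15:],s[25:]  3  'ccb'
  19  s[25:],s[14:]  2  'cc'
  20  s[14:],s[28:]  0  ''
  21  s[28:],s[23:]  2  'da'
  22  s[23:],s[9:]  2  'da'
  23  s[9:],s[1:]  1  'd'
  24  s[1:],s[5:]  2  'dc'
  25  s[5:],s[13:]  2  'dc'
  26  s[13:],s[8:]  1  'd'
  27  s[8:],s[0:]  2  'dd'
  28  s[0:],s[12:]  3  'ddc'
  29  s[12:],s[11:]  2  'dd'

[0, 1, 2, 1, 1, 1, 2, 0, 1, 1, 2, 2, 0, 2, 1, 2, 3, 1, 3, 2, 0, 2, 2, 1, 2, 2, 1, 2, 3, 2]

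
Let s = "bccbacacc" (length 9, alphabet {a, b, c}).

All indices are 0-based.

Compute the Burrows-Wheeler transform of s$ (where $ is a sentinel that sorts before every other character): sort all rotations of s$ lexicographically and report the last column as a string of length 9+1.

cbcc$cacab

rank  rotation    last
    0  $bccbacacc  c
    1  acacc$bccb  b
    2  acc$bccbac  c
    3  bacacc$bcc  c
    4  bccbacacc$  $
    5  c$bccbacac  c
    6  cacc$bccba  a
    7  cbacacc$bc  c
    8  cc$bccbaca  a
    9  ccbacacc$b  b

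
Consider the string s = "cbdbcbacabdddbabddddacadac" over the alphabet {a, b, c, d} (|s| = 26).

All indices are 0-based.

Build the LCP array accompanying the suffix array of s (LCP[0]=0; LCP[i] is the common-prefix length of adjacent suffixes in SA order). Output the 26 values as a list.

sorted suffixes:
  #0 SA[0]=8  'abdddbabddddacadac'
  #1 SA[1]=14  'abddddacadac'
  #2 SA[2]=24  'ac'
  #3 SA[3]=6  'acabdddbabddddacadac'
  #4 SA[4]=20  'acadac'
  #5 SA[5]=22  'adac'
  #6 SA[6]=13  'babddddacadac'
  #7 SA[7]=5  'bacabdddbabddddacadac'
  #8 SA[8]=3  'bcbacabdddbabddddacadac'
  #9 SA[9]=1  'bdbcbacabdddbabddddacadac'
  #10 SA[10]=9  'bdddbabddddacadac'
  #11 SA[11]=15  'bddddacadac'
  #12 SA[12]=25  'c'
  #13 SA[13]=7  'cabdddbabddddacadac'
  #14 SA[14]=21  'cadac'
  #15 SA[15]=4  'cbacabdddbabddddacadac'
  #16 SA[16]=0  'cbdbcbacabdddbabddddacadac'
  #17 SA[17]=23  'dac'
  #18 SA[18]=19  'dacadac'
  #19 SA[19]=12  'dbabddddacadac'
  #20 SA[20]=2  'dbcbacabdddbabddddacadac'
  #21 SA[21]=18  'ddacadac'
  #22 SA[22]=11  'ddbabddddacadac'
  #23 SA[23]=17  'dddacadac'
  #24 SA[24]=10  'dddbabddddacadac'
  #25 SA[25]=16  'ddddacadac'

SA = [8, 14, 24, 6, 20, 22, 13, 5, 3, 1, 9, 15, 25, 7, 21, 4, 0, 23, 19, 12, 2, 18, 11, 17, 10, 16]
[i] adj suffixes → lcp
  [1] 8/14 → 5 ('abddd')
  [2] 14/24 → 1 ('a')
  [3] 24/6 → 2 ('ac')
  [4] 6/20 → 3 ('aca')
  [5] 20/22 → 1 ('a')
  [6] 22/13 → 0 ('')
  [7] 13/5 → 2 ('ba')
  [8] 5/3 → 1 ('b')
  [9] 3/1 → 1 ('b')
  [10] 1/9 → 2 ('bd')
  [11] 9/15 → 4 ('bddd')
  [12] 15/25 → 0 ('')
  [13] 25/7 → 1 ('c')
  [14] 7/21 → 2 ('ca')
  [15] 21/4 → 1 ('c')
  [16] 4/0 → 2 ('cb')
  [17] 0/23 → 0 ('')
  [18] 23/19 → 3 ('dac')
  [19] 19/12 → 1 ('d')
  [20] 12/2 → 2 ('db')
  [21] 2/18 → 1 ('d')
  [22] 18/11 → 2 ('dd')
  [23] 11/17 → 2 ('dd')
  [24] 17/10 → 3 ('ddd')
  [25] 10/16 → 3 ('ddd')

[0, 5, 1, 2, 3, 1, 0, 2, 1, 1, 2, 4, 0, 1, 2, 1, 2, 0, 3, 1, 2, 1, 2, 2, 3, 3]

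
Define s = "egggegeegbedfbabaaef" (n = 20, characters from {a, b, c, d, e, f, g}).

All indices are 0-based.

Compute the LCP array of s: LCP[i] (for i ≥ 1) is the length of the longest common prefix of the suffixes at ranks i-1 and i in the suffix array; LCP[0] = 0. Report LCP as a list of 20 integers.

[0, 1, 1, 0, 2, 1, 0, 0, 1, 1, 1, 2, 2, 0, 1, 0, 1, 2, 1, 2]

rank→(start, suffix):
  0 → (16, 'aaef')
  1 → (14, 'abaaef')
  2 → (17, 'aef')
  3 → (15, 'baaef')
  4 → (13, 'babaaef')
  5 → (9, 'bedfbabaaef')
  6 → (11, 'dfbabaaef')
  7 → (10, 'edfbabaaef')
  8 → (6, 'eegbedfbabaaef')
  9 → (18, 'ef')
  10 → (7, 'egbedfbabaaef')
  11 → (4, 'egeegbedfbabaaef')
  12 → (0, 'egggegeegbedfbabaaef')
  13 → (19, 'f')
  14 → (12, 'fbabaaef')
  15 → (8, 'gbedfbabaaef')
  16 → (5, 'geegbedfbabaaef')
  17 → (3, 'gegeegbedfbabaaef')
  18 → (2, 'ggegeegbedfbabaaef')
  19 → (1, 'gggegeegbedfbabaaef')

SA = [16, 14, 17, 15, 13, 9, 11, 10, 6, 18, 7, 4, 0, 19, 12, 8, 5, 3, 2, 1]
i: (SA[i-1],SA[i]) lcp shared
  1: (16,14) 1 'a'
  2: (14,17) 1 'a'
  3: (17,15) 0 ''
  4: (15,13) 2 'ba'
  5: (13,9) 1 'b'
  6: (9,11) 0 ''
  7: (11,10) 0 ''
  8: (10,6) 1 'e'
  9: (6,18) 1 'e'
  10: (18,7) 1 'e'
  11: (7,4) 2 'eg'
  12: (4,0) 2 'eg'
  13: (0,19) 0 ''
  14: (19,12) 1 'f'
  15: (12,8) 0 ''
  16: (8,5) 1 'g'
  17: (5,3) 2 'ge'
  18: (3,2) 1 'g'
  19: (2,1) 2 'gg'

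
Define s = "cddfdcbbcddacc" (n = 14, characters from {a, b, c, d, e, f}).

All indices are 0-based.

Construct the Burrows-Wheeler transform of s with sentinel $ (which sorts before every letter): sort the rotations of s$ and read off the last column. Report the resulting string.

cdcbcdab$dfccdd

rank  rotation         last
    0  $cddfdcbbcddacc  c
    1  acc$cddfdcbbcdd  d
    2  bbcddacc$cddfdc  c
    3  bcddacc$cddfdcb  b
    4  c$cddfdcbbcddac  c
    5  cbbcddacc$cddfd  d
    6  cc$cddfdcbbcdda  a
    7  cddacc$cddfdcbb  b
    8  cddfdcbbcddacc$  $
    9  dacc$cddfdcbbcd  d
   10  dcbbcddacc$cddf  f
   11  ddacc$cddfdcbbc  c
   12  ddfdcbbcddacc$c  c
   13  dfdcbbcddacc$cd  d
   14  fdcbbcddacc$cdd  d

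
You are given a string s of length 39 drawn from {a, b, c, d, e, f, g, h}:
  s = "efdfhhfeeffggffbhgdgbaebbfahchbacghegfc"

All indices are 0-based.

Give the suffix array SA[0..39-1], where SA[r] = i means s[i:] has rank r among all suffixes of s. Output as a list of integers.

[31, 21, 26, 30, 20, 23, 24, 15, 38, 32, 28, 2, 18, 22, 7, 0, 8, 35, 25, 14, 37, 1, 6, 13, 9, 10, 3, 19, 17, 36, 12, 11, 33, 29, 27, 34, 5, 16, 4]

sorted suffixes:
  #0 SA[0]=31  'acghegfc'
  #1 SA[1]=21  'aebbfahchbacghegfc'
  #2 SA[2]=26  'ahchbacghegfc'
  #3 SA[3]=30  'bacghegfc'
  #4 SA[4]=20  'baebbfahchbacghegfc'
  #5 SA[5]=23  'bbfahchbacghegfc'
  #6 SA[6]=24  'bfahchbacghegfc'
  #7 SA[7]=15  'bhgdgbaebbfahchbacghegfc'
  #8 SA[8]=38  'c'
  #9 SA[9]=32  'cghegfc'
  #10 SA[10]=28  'chbacghegfc'
  #11 SA[11]=2  'dfhhfeeffggffbhgdgbaebbfahchbacghegfc'
  #12 SA[12]=18  'dgbaebbfahchbacghegfc'
  #13 SA[13]=22  'ebbfahchbacghegfc'
  #14 SA[14]=7  'eeffggffbhgdgbaebbfahchbacghegfc'
  #15 SA[15]=0  'efdfhhfeeffggffbhgdgbaebbfahchbacghegfc'
  #16 SA[16]=8  'effggffbhgdgbaebbfahchbacghegfc'
  #17 SA[17]=35  'egfc'
  #18 SA[18]=25  'fahchbacghegfc'
  #19 SA[19]=14  'fbhgdgbaebbfahchbacghegfc'
  #20 SA[20]=37  'fc'
  #21 SA[21]=1  'fdfhhfeeffggffbhgdgbaebbfahchbacghegfc'
  #22 SA[22]=6  'feeffggffbhgdgbaebbfahchbacghegfc'
  #23 SA[23]=13  'ffbhgdgbaebbfahchbacghegfc'
  #24 SA[24]=9  'ffggffbhgdgbaebbfahchbacghegfc'
  #25 SA[25]=10  'fggffbhgdgbaebbfahchbacghegfc'
  #26 SA[26]=3  'fhhfeeffggffbhgdgbaebbfahchbacghegfc'
  #27 SA[27]=19  'gbaebbfahchbacghegfc'
  #28 SA[28]=17  'gdgbaebbfahchbacghegfc'
  #29 SA[29]=36  'gfc'
  #30 SA[30]=12  'gffbhgdgbaebbfahchbacghegfc'
  #31 SA[31]=11  'ggffbhgdgbaebbfahchbacghegfc'
  #32 SA[32]=33  'ghegfc'
  #33 SA[33]=29  'hbacghegfc'
  #34 SA[34]=27  'hchbacghegfc'
  #35 SA[35]=34  'hegfc'
  #36 SA[36]=5  'hfeeffggffbhgdgbaebbfahchbacghegfc'
  #37 SA[37]=16  'hgdgbaebbfahchbacghegfc'
  #38 SA[38]=4  'hhfeeffggffbhgdgbaebbfahchbacghegfc'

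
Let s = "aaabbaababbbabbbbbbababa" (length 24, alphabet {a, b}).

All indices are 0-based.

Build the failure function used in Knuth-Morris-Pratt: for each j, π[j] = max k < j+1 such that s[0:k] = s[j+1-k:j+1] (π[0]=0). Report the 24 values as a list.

π[0] = 0
j=1 s[j]='a': π[1]=1 (border 'a')
j=2 s[j]='a': π[2]=2 (border 'aa')
j=3 s[j]='b': k: 2→1→0; π[3]=0 (border '')
j=4 s[j]='b': π[4]=0 (border '')
j=5 s[j]='a': π[5]=1 (border 'a')
j=6 s[j]='a': π[6]=2 (border 'aa')
j=7 s[j]='b': k: 2→1→0; π[7]=0 (border '')
j=8 s[j]='a': π[8]=1 (border 'a')
j=9 s[j]='b': k: 1→0; π[9]=0 (border '')
j=10 s[j]='b': π[10]=0 (border '')
j=11 s[j]='b': π[11]=0 (border '')
j=12 s[j]='a': π[12]=1 (border 'a')
j=13 s[j]='b': k: 1→0; π[13]=0 (border '')
j=14 s[j]='b': π[14]=0 (border '')
j=15 s[j]='b': π[15]=0 (border '')
j=16 s[j]='b': π[16]=0 (border '')
j=17 s[j]='b': π[17]=0 (border '')
j=18 s[j]='b': π[18]=0 (border '')
j=19 s[j]='a': π[19]=1 (border 'a')
j=20 s[j]='b': k: 1→0; π[20]=0 (border '')
j=21 s[j]='a': π[21]=1 (border 'a')
j=22 s[j]='b': k: 1→0; π[22]=0 (border '')
j=23 s[j]='a': π[23]=1 (border 'a')

[0, 1, 2, 0, 0, 1, 2, 0, 1, 0, 0, 0, 1, 0, 0, 0, 0, 0, 0, 1, 0, 1, 0, 1]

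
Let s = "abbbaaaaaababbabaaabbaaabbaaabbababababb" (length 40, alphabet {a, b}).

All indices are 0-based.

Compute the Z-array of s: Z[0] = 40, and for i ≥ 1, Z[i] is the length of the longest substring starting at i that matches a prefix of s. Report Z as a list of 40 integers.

[40, 0, 0, 0, 1, 1, 1, 1, 1, 2, 0, 3, 0, 0, 2, 0, 1, 1, 3, 0, 0, 1, 1, 3, 0, 0, 1, 1, 3, 0, 0, 2, 0, 2, 0, 2, 0, 3, 0, 0]

Z[0]=40
i=1: i≥r, start 0; Z[1]=0
i=2: i≥r, start 0; Z[2]=0
i=3: i≥r, start 0; Z[3]=0
i=4: i≥r, start 0; Z[4]=1 grow→box=[4,5)
i=5: i≥r, start 0; Z[5]=1 grow→box=[5,6)
i=6: i≥r, start 0; Z[6]=1 grow→box=[6,7)
i=7: i≥r, start 0; Z[7]=1 grow→box=[7,8)
i=8: i≥r, start 0; Z[8]=1 grow→box=[8,9)
i=9: i≥r, start 0; Z[9]=2 grow→box=[9,11)
i=10: min(r-i=1, Z[1]=0)=0; Z[10]=0
i=11: i≥r, start 0; Z[11]=3 grow→box=[11,14)
i=12: min(r-i=2, Z[1]=0)=0; Z[12]=0
i=13: min(r-i=1, Z[2]=0)=0; Z[13]=0
i=14: i≥r, start 0; Z[14]=2 grow→box=[14,16)
i=15: min(r-i=1, Z[1]=0)=0; Z[15]=0
i=16: i≥r, start 0; Z[16]=1 grow→box=[16,17)
i=17: i≥r, start 0; Z[17]=1 grow→box=[17,18)
i=18: i≥r, start 0; Z[18]=3 grow→box=[18,21)
i=19: min(r-i=2, Z[1]=0)=0; Z[19]=0
i=20: min(r-i=1, Z[2]=0)=0; Z[20]=0
i=21: i≥r, start 0; Z[21]=1 grow→box=[21,22)
i=22: i≥r, start 0; Z[22]=1 grow→box=[22,23)
i=23: i≥r, start 0; Z[23]=3 grow→box=[23,26)
i=24: min(r-i=2, Z[1]=0)=0; Z[24]=0
i=25: min(r-i=1, Z[2]=0)=0; Z[25]=0
i=26: i≥r, start 0; Z[26]=1 grow→box=[26,27)
i=27: i≥r, start 0; Z[27]=1 grow→box=[27,28)
i=28: i≥r, start 0; Z[28]=3 grow→box=[28,31)
i=29: min(r-i=2, Z[1]=0)=0; Z[29]=0
i=30: min(r-i=1, Z[2]=0)=0; Z[30]=0
i=31: i≥r, start 0; Z[31]=2 grow→box=[31,33)
i=32: min(r-i=1, Z[1]=0)=0; Z[32]=0
i=33: i≥r, start 0; Z[33]=2 grow→box=[33,35)
i=34: min(r-i=1, Z[1]=0)=0; Z[34]=0
i=35: i≥r, start 0; Z[35]=2 grow→box=[35,37)
i=36: min(r-i=1, Z[1]=0)=0; Z[36]=0
i=37: i≥r, start 0; Z[37]=3 grow→box=[37,40)
i=38: min(r-i=2, Z[1]=0)=0; Z[38]=0
i=39: min(r-i=1, Z[2]=0)=0; Z[39]=0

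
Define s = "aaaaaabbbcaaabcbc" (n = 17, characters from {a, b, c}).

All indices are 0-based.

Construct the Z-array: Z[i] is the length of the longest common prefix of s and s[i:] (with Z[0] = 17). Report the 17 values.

[17, 5, 4, 3, 2, 1, 0, 0, 0, 0, 3, 2, 1, 0, 0, 0, 0]

Z[0]=17
i=1: fresh scan; Z[1]=5 grow→box=[1,6)
i=2: min(r-i=4, Z[1]=5)=4; Z[2]=4
i=3: min(r-i=3, Z[2]=4)=3; Z[3]=3
i=4: min(r-i=2, Z[3]=3)=2; Z[4]=2
i=5: min(r-i=1, Z[4]=2)=1; Z[5]=1
i=6: fresh scan; Z[6]=0
i=7: fresh scan; Z[7]=0
i=8: fresh scan; Z[8]=0
i=9: fresh scan; Z[9]=0
i=10: fresh scan; Z[10]=3 grow→box=[10,13)
i=11: min(r-i=2, Z[1]=5)=2; Z[11]=2
i=12: min(r-i=1, Z[2]=4)=1; Z[12]=1
i=13: fresh scan; Z[13]=0
i=14: fresh scan; Z[14]=0
i=15: fresh scan; Z[15]=0
i=16: fresh scan; Z[16]=0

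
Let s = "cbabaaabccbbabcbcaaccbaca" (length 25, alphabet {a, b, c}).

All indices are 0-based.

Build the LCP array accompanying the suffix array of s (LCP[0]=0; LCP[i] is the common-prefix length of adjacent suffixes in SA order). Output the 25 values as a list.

[0, 1, 2, 2, 1, 2, 3, 1, 2, 0, 2, 3, 2, 1, 1, 2, 2, 0, 2, 1, 3, 2, 2, 1, 3]

rank | idx | suffix
   0 |  24 | a
   1 |   4 | aaabccbbabcbcaaccbaca
   2 |   5 | aabccbbabcbcaaccbaca
   3 |  17 | aaccbaca
   4 |   2 | abaaabccbbabcbcaaccbaca
   5 |  12 | abcbcaaccbaca
   6 |   6 | abccbbabcbcaaccbaca
   7 |  22 | aca
   8 |  18 | accbaca
   9 |   3 | baaabccbbabcbcaaccbaca
  10 |   1 | babaaabccbbabcbcaaccbaca
  11 |  11 | babcbcaaccbaca
  12 |  21 | baca
  13 |  10 | bbabcbcaaccbaca
  14 |  15 | bcaaccbaca
  15 |  13 | bcbcaaccbaca
  16 |   7 | bccbbabcbcaaccbaca
  17 |  23 | ca
  18 |  16 | caaccbaca
  19 |   0 | cbabaaabccbbabcbcaaccbaca
  20 |  20 | cbaca
  21 |   9 | cbbabcbcaaccbaca
  22 |  14 | cbcaaccbaca
  23 |  19 | ccbaca
  24 |   8 | ccbbabcbcaaccbaca

SA = [24, 4, 5, 17, 2, 12, 6, 22, 18, 3, 1, 11, 21, 10, 15, 13, 7, 23, 16, 0, 20, 9, 14, 19, 8]
i: (SA[i-1],SA[i]) lcp shared
  1: (24,4) 1 'a'
  2: (4,5) 2 'aa'
  3: (5,17) 2 'aa'
  4: (17,2) 1 'a'
  5: (2,12) 2 'ab'
  6: (12,6) 3 'abc'
  7: (6,22) 1 'a'
  8: (22,18) 2 'ac'
  9: (18,3) 0 ''
  10: (3,1) 2 'ba'
  11: (1,11) 3 'bab'
  12: (11,21) 2 'ba'
  13: (21,10) 1 'b'
  14: (10,15) 1 'b'
  15: (15,13) 2 'bc'
  16: (13,7) 2 'bc'
  17: (7,23) 0 ''
  18: (23,16) 2 'ca'
  19: (16,0) 1 'c'
  20: (0,20) 3 'cba'
  21: (20,9) 2 'cb'
  22: (9,14) 2 'cb'
  23: (14,19) 1 'c'
  24: (19,8) 3 'ccb'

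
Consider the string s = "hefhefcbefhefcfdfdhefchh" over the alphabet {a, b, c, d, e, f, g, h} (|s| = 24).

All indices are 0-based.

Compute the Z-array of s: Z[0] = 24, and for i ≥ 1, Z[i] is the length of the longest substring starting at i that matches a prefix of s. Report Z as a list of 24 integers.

[24, 0, 0, 3, 0, 0, 0, 0, 0, 0, 3, 0, 0, 0, 0, 0, 0, 0, 3, 0, 0, 0, 1, 1]

Z[0]=24
i=1: fresh scan; Z[1]=0
i=2: fresh scan; Z[2]=0
i=3: fresh scan; Z[3]=3 extend→box=[3,6)
i=4: min(r-i=2, Z[1]=0)=0; Z[4]=0
i=5: min(r-i=1, Z[2]=0)=0; Z[5]=0
i=6: fresh scan; Z[6]=0
i=7: fresh scan; Z[7]=0
i=8: fresh scan; Z[8]=0
i=9: fresh scan; Z[9]=0
i=10: fresh scan; Z[10]=3 extend→box=[10,13)
i=11: min(r-i=2, Z[1]=0)=0; Z[11]=0
i=12: min(r-i=1, Z[2]=0)=0; Z[12]=0
i=13: fresh scan; Z[13]=0
i=14: fresh scan; Z[14]=0
i=15: fresh scan; Z[15]=0
i=16: fresh scan; Z[16]=0
i=17: fresh scan; Z[17]=0
i=18: fresh scan; Z[18]=3 extend→box=[18,21)
i=19: min(r-i=2, Z[1]=0)=0; Z[19]=0
i=20: min(r-i=1, Z[2]=0)=0; Z[20]=0
i=21: fresh scan; Z[21]=0
i=22: fresh scan; Z[22]=1 extend→box=[22,23)
i=23: fresh scan; Z[23]=1 extend→box=[23,24)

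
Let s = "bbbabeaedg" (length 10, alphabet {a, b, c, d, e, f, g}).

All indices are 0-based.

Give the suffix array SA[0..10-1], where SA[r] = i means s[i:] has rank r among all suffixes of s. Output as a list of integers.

rank→(start, suffix):
  0 → (3, 'abeaedg')
  1 → (6, 'aedg')
  2 → (2, 'babeaedg')
  3 → (1, 'bbabeaedg')
  4 → (0, 'bbbabeaedg')
  5 → (4, 'beaedg')
  6 → (8, 'dg')
  7 → (5, 'eaedg')
  8 → (7, 'edg')
  9 → (9, 'g')

[3, 6, 2, 1, 0, 4, 8, 5, 7, 9]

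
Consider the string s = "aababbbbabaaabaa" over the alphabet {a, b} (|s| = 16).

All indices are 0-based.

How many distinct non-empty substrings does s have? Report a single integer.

103

sorted suffixes:
  #0 SA[0]=15  'a'
  #1 SA[1]=14  'aa'
  #2 SA[2]=10  'aaabaa'
  #3 SA[3]=11  'aabaa'
  #4 SA[4]=0  'aababbbbabaaabaa'
  #5 SA[5]=12  'abaa'
  #6 SA[6]=8  'abaaabaa'
  #7 SA[7]=1  'ababbbbabaaabaa'
  #8 SA[8]=3  'abbbbabaaabaa'
  #9 SA[9]=13  'baa'
  #10 SA[10]=9  'baaabaa'
  #11 SA[11]=7  'babaaabaa'
  #12 SA[12]=2  'babbbbabaaabaa'
  #13 SA[13]=6  'bbabaaabaa'
  #14 SA[14]=5  'bbbabaaabaa'
  #15 SA[15]=4  'bbbbabaaabaa'

SA = [15, 14, 10, 11, 0, 12, 8, 1, 3, 13, 9, 7, 2, 6, 5, 4]
i: (SA[i-1],SA[i]) lcp shared
  1: (15,14) 1 'a'
  2: (14,10) 2 'aa'
  3: (10,11) 2 'aa'
  4: (11,0) 4 'aaba'
  5: (0,12) 1 'a'
  6: (12,8) 4 'abaa'
  7: (8,1) 3 'aba'
  8: (1,3) 2 'ab'
  9: (3,13) 0 ''
  10: (13,9) 3 'baa'
  11: (9,7) 2 'ba'
  12: (7,2) 3 'bab'
  13: (2,6) 1 'b'
  14: (6,5) 2 'bb'
  15: (5,4) 3 'bbb'

n(n+1)/2 = 16·17/2 = 136
Σ LCP = 0 + 1 + 2 + 2 + 4 + 1 + 4 + 3 + 2 + 0 + 3 + 2 + 3 + 1 + 2 + 3 = 33
distinct = 136 − 33 = 103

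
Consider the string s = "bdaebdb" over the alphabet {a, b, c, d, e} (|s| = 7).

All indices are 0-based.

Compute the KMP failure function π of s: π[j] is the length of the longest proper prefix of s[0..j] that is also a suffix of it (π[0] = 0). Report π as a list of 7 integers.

[0, 0, 0, 0, 1, 2, 1]

π[0] = 0
j=1 s[j]='d': π[1]=0 (border '')
j=2 s[j]='a': π[2]=0 (border '')
j=3 s[j]='e': π[3]=0 (border '')
j=4 s[j]='b': π[4]=1 (border 'b')
j=5 s[j]='d': π[5]=2 (border 'bd')
j=6 s[j]='b': k: 2→0; π[6]=1 (border 'b')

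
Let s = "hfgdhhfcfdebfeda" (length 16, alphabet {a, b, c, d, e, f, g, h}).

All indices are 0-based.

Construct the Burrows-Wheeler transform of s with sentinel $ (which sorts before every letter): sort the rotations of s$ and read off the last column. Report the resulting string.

adefefgdfhcbhfh$d

rank  rotation           last
    0  $hfgdhhfcfdebfeda  a
    1  a$hfgdhhfcfdebfed  d
    2  bfeda$hfgdhhfcfde  e
    3  cfdebfeda$hfgdhhf  f
    4  da$hfgdhhfcfdebfe  e
    5  debfeda$hfgdhhfcf  f
    6  dhhfcfdebfeda$hfg  g
    7  ebfeda$hfgdhhfcfd  d
    8  eda$hfgdhhfcfdebf  f
    9  fcfdebfeda$hfgdhh  h
   10  fdebfeda$hfgdhhfc  c
   11  feda$hfgdhhfcfdeb  b
   12  fgdhhfcfdebfeda$h  h
   13  gdhhfcfdebfeda$hf  f
   14  hfcfdebfeda$hfgdh  h
   15  hfgdhhfcfdebfeda$  $
   16  hhfcfdebfeda$hfgd  d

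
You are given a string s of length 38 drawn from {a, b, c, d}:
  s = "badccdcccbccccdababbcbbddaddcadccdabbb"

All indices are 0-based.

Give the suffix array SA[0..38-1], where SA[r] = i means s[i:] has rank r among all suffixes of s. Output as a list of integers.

[15, 34, 17, 29, 1, 25, 37, 16, 0, 36, 35, 18, 21, 19, 9, 22, 28, 20, 8, 7, 6, 10, 11, 12, 31, 3, 13, 32, 4, 14, 33, 24, 27, 5, 30, 2, 23, 26]

sorted suffixes:
  #0 SA[0]=15  'ababbcbbddaddcadccdabbb'
  #1 SA[1]=34  'abbb'
  #2 SA[2]=17  'abbcbbddaddcadccdabbb'
  #3 SA[3]=29  'adccdabbb'
  #4 SA[4]=1  'adccdcccbccccdababbcbbddaddcadccdabbb'
  #5 SA[5]=25  'addcadccdabbb'
  #6 SA[6]=37  'b'
  #7 SA[7]=16  'babbcbbddaddcadccdabbb'
  #8 SA[8]=0  'badccdcccbccccdababbcbbddaddcadccdabbb'
  #9 SA[9]=36  'bb'
  #10 SA[10]=35  'bbb'
  #11 SA[11]=18  'bbcbbddaddcadccdabbb'
  #12 SA[12]=21  'bbddaddcadccdabbb'
  #13 SA[13]=19  'bcbbddaddcadccdabbb'
  #14 SA[14]=9  'bccccdababbcbbddaddcadccdabbb'
  #15 SA[15]=22  'bddaddcadccdabbb'
  #16 SA[16]=28  'cadccdabbb'
  #17 SA[17]=20  'cbbddaddcadccdabbb'
  #18 SA[18]=8  'cbccccdababbcbbddaddcadccdabbb'
  #19 SA[19]=7  'ccbccccdababbcbbddaddcadccdabbb'
  #20 SA[20]=6  'cccbccccdababbcbbddaddcadccdabbb'
  #21 SA[21]=10  'ccccdababbcbbddaddcadccdabbb'
  #22 SA[22]=11  'cccdababbcbbddaddcadccdabbb'
  #23 SA[23]=12  'ccdababbcbbddaddcadccdabbb'
  #24 SA[24]=31  'ccdabbb'
  #25 SA[25]=3  'ccdcccbccccdababbcbbddaddcadccdabbb'
  #26 SA[26]=13  'cdababbcbbddaddcadccdabbb'
  #27 SA[27]=32  'cdabbb'
  #28 SA[28]=4  'cdcccbccccdababbcbbddaddcadccdabbb'
  #29 SA[29]=14  'dababbcbbddaddcadccdabbb'
  #30 SA[30]=33  'dabbb'
  #31 SA[31]=24  'daddcadccdabbb'
  #32 SA[32]=27  'dcadccdabbb'
  #33 SA[33]=5  'dcccbccccdababbcbbddaddcadccdabbb'
  #34 SA[34]=30  'dccdabbb'
  #35 SA[35]=2  'dccdcccbccccdababbcbbddaddcadccdabbb'
  #36 SA[36]=23  'ddaddcadccdabbb'
  #37 SA[37]=26  'ddcadccdabbb'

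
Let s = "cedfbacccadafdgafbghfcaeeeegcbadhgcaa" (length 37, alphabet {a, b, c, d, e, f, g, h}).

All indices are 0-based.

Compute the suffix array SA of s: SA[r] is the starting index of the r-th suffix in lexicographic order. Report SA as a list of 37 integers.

rank | idx | suffix
   0 |  36 | a
   1 |  35 | aa
   2 |   5 | acccadafdgafbghfcaeeeegcbadhgcaa
   3 |   9 | adafdgafbghfcaeeeegcbadhgcaa
   4 |  30 | adhgcaa
   5 |  22 | aeeeegcbadhgcaa
   6 |  15 | afbghfcaeeeegcbadhgcaa
   7 |  11 | afdgafbghfcaeeeegcbadhgcaa
   8 |   4 | bacccadafdgafbghfcaeeeegcbadhgcaa
   9 |  29 | badhgcaa
  10 |  17 | bghfcaeeeegcbadhgcaa
  11 |  34 | caa
  12 |   8 | cadafdgafbghfcaeeeegcbadhgcaa
  13 |  21 | caeeeegcbadhgcaa
  14 |  28 | cbadhgcaa
  15 |   7 | ccadafdgafbghfcaeeeegcbadhgcaa
  16 |   6 | cccadafdgafbghfcaeeeegcbadhgcaa
  17 |   0 | cedfbacccadafdgafbghfcaeeeegcbadhgcaa
  18 |  10 | dafdgafbghfcaeeeegcbadhgcaa
  19 |   2 | dfbacccadafdgafbghfcaeeeegcbadhgcaa
  20 |  13 | dgafbghfcaeeeegcbadhgcaa
  21 |  31 | dhgcaa
  22 |   1 | edfbacccadafdgafbghfcaeeeegcbadhgcaa
  23 |  23 | eeeegcbadhgcaa
  24 |  24 | eeegcbadhgcaa
  25 |  25 | eegcbadhgcaa
  26 |  26 | egcbadhgcaa
  27 |   3 | fbacccadafdgafbghfcaeeeegcbadhgcaa
  28 |  16 | fbghfcaeeeegcbadhgcaa
  29 |  20 | fcaeeeegcbadhgcaa
  30 |  12 | fdgafbghfcaeeeegcbadhgcaa
  31 |  14 | gafbghfcaeeeegcbadhgcaa
  32 |  33 | gcaa
  33 |  27 | gcbadhgcaa
  34 |  18 | ghfcaeeeegcbadhgcaa
  35 |  19 | hfcaeeeegcbadhgcaa
  36 |  32 | hgcaa

[36, 35, 5, 9, 30, 22, 15, 11, 4, 29, 17, 34, 8, 21, 28, 7, 6, 0, 10, 2, 13, 31, 1, 23, 24, 25, 26, 3, 16, 20, 12, 14, 33, 27, 18, 19, 32]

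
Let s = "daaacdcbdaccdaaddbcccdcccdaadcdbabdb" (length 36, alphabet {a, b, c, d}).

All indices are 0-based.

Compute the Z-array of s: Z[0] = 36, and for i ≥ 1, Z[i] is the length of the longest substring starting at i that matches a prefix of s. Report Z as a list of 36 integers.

Z[0]=36
i=1: i≥r, start 0; Z[1]=0
i=2: i≥r, start 0; Z[2]=0
i=3: i≥r, start 0; Z[3]=0
i=4: i≥r, start 0; Z[4]=0
i=5: i≥r, start 0; Z[5]=1 grow→box=[5,6)
i=6: i≥r, start 0; Z[6]=0
i=7: i≥r, start 0; Z[7]=0
i=8: i≥r, start 0; Z[8]=2 grow→box=[8,10)
i=9: min(r-i=1, Z[1]=0)=0; Z[9]=0
i=10: i≥r, start 0; Z[10]=0
i=11: i≥r, start 0; Z[11]=0
i=12: i≥r, start 0; Z[12]=3 grow→box=[12,15)
i=13: min(r-i=2, Z[1]=0)=0; Z[13]=0
i=14: min(r-i=1, Z[2]=0)=0; Z[14]=0
i=15: i≥r, start 0; Z[15]=1 grow→box=[15,16)
i=16: i≥r, start 0; Z[16]=1 grow→box=[16,17)
i=17: i≥r, start 0; Z[17]=0
i=18: i≥r, start 0; Z[18]=0
i=19: i≥r, start 0; Z[19]=0
i=20: i≥r, start 0; Z[20]=0
i=21: i≥r, start 0; Z[21]=1 grow→box=[21,22)
i=22: i≥r, start 0; Z[22]=0
i=23: i≥r, start 0; Z[23]=0
i=24: i≥r, start 0; Z[24]=0
i=25: i≥r, start 0; Z[25]=3 grow→box=[25,28)
i=26: min(r-i=2, Z[1]=0)=0; Z[26]=0
i=27: min(r-i=1, Z[2]=0)=0; Z[27]=0
i=28: i≥r, start 0; Z[28]=1 grow→box=[28,29)
i=29: i≥r, start 0; Z[29]=0
i=30: i≥r, start 0; Z[30]=1 grow→box=[30,31)
i=31: i≥r, start 0; Z[31]=0
i=32: i≥r, start 0; Z[32]=0
i=33: i≥r, start 0; Z[33]=0
i=34: i≥r, start 0; Z[34]=1 grow→box=[34,35)
i=35: i≥r, start 0; Z[35]=0

[36, 0, 0, 0, 0, 1, 0, 0, 2, 0, 0, 0, 3, 0, 0, 1, 1, 0, 0, 0, 0, 1, 0, 0, 0, 3, 0, 0, 1, 0, 1, 0, 0, 0, 1, 0]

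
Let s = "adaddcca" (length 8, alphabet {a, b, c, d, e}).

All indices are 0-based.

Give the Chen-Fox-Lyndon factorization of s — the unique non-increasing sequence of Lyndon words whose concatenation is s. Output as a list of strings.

emit factor 1: 'adaddcc' (i=0, period=7)
emit factor 2: 'a' (i=7, period=1)

["adaddcc", "a"]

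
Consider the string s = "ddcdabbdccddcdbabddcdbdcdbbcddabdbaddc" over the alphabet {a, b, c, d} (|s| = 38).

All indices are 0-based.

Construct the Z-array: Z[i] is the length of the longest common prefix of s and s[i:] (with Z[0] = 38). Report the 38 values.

Z[0]=38
i=1: fresh scan; Z[1]=1 scan→box=[1,2)
i=2: fresh scan; Z[2]=0
i=3: fresh scan; Z[3]=1 scan→box=[3,4)
i=4: fresh scan; Z[4]=0
i=5: fresh scan; Z[5]=0
i=6: fresh scan; Z[6]=0
i=7: fresh scan; Z[7]=1 scan→box=[7,8)
i=8: fresh scan; Z[8]=0
i=9: fresh scan; Z[9]=0
i=10: fresh scan; Z[10]=4 scan→box=[10,14)
i=11: min(r-i=3, Z[1]=1)=1; Z[11]=1
i=12: min(r-i=2, Z[2]=0)=0; Z[12]=0
i=13: min(r-i=1, Z[3]=1)=1; Z[13]=1
i=14: fresh scan; Z[14]=0
i=15: fresh scan; Z[15]=0
i=16: fresh scan; Z[16]=0
i=17: fresh scan; Z[17]=4 scan→box=[17,21)
i=18: min(r-i=3, Z[1]=1)=1; Z[18]=1
i=19: min(r-i=2, Z[2]=0)=0; Z[19]=0
i=20: min(r-i=1, Z[3]=1)=1; Z[20]=1
i=21: fresh scan; Z[21]=0
i=22: fresh scan; Z[22]=1 scan→box=[22,23)
i=23: fresh scan; Z[23]=0
i=24: fresh scan; Z[24]=1 scan→box=[24,25)
i=25: fresh scan; Z[25]=0
i=26: fresh scan; Z[26]=0
i=27: fresh scan; Z[27]=0
i=28: fresh scan; Z[28]=2 scan→box=[28,30)
i=29: min(r-i=1, Z[1]=1)=1; Z[29]=1
i=30: fresh scan; Z[30]=0
i=31: fresh scan; Z[31]=0
i=32: fresh scan; Z[32]=1 scan→box=[32,33)
i=33: fresh scan; Z[33]=0
i=34: fresh scan; Z[34]=0
i=35: fresh scan; Z[35]=3 scan→box=[35,38)
i=36: min(r-i=2, Z[1]=1)=1; Z[36]=1
i=37: min(r-i=1, Z[2]=0)=0; Z[37]=0

[38, 1, 0, 1, 0, 0, 0, 1, 0, 0, 4, 1, 0, 1, 0, 0, 0, 4, 1, 0, 1, 0, 1, 0, 1, 0, 0, 0, 2, 1, 0, 0, 1, 0, 0, 3, 1, 0]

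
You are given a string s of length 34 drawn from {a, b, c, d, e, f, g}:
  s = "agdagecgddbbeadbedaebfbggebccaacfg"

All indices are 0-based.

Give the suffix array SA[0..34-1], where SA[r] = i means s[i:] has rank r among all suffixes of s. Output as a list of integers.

[29, 30, 13, 18, 0, 3, 10, 26, 11, 15, 20, 22, 28, 27, 31, 6, 17, 2, 9, 14, 8, 12, 25, 19, 5, 16, 21, 32, 33, 1, 7, 24, 4, 23]

rank | idx | suffix
   0 |  29 | aacfg
   1 |  30 | acfg
   2 |  13 | adbedaebfbggebccaacfg
   3 |  18 | aebfbggebccaacfg
   4 |   0 | agdagecgddbbeadbedaebfbggebccaacfg
   5 |   3 | agecgddbbeadbedaebfbggebccaacfg
   6 |  10 | bbeadbedaebfbggebccaacfg
   7 |  26 | bccaacfg
   8 |  11 | beadbedaebfbggebccaacfg
   9 |  15 | bedaebfbggebccaacfg
  10 |  20 | bfbggebccaacfg
  11 |  22 | bggebccaacfg
  12 |  28 | caacfg
  13 |  27 | ccaacfg
  14 |  31 | cfg
  15 |   6 | cgddbbeadbedaebfbggebccaacfg
  16 |  17 | daebfbggebccaacfg
  17 |   2 | dagecgddbbeadbedaebfbggebccaacfg
  18 |   9 | dbbeadbedaebfbggebccaacfg
  19 |  14 | dbedaebfbggebccaacfg
  20 |   8 | ddbbeadbedaebfbggebccaacfg
  21 |  12 | eadbedaebfbggebccaacfg
  22 |  25 | ebccaacfg
  23 |  19 | ebfbggebccaacfg
  24 |   5 | ecgddbbeadbedaebfbggebccaacfg
  25 |  16 | edaebfbggebccaacfg
  26 |  21 | fbggebccaacfg
  27 |  32 | fg
  28 |  33 | g
  29 |   1 | gdagecgddbbeadbedaebfbggebccaacfg
  30 |   7 | gddbbeadbedaebfbggebccaacfg
  31 |  24 | gebccaacfg
  32 |   4 | gecgddbbeadbedaebfbggebccaacfg
  33 |  23 | ggebccaacfg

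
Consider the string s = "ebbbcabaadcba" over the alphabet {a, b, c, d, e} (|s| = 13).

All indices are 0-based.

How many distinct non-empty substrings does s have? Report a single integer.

rank→(start, suffix):
  0 → (12, 'a')
  1 → (7, 'aadcba')
  2 → (5, 'abaadcba')
  3 → (8, 'adcba')
  4 → (11, 'ba')
  5 → (6, 'baadcba')
  6 → (1, 'bbbcabaadcba')
  7 → (2, 'bbcabaadcba')
  8 → (3, 'bcabaadcba')
  9 → (4, 'cabaadcba')
  10 → (10, 'cba')
  11 → (9, 'dcba')
  12 → (0, 'ebbbcabaadcba')

SA = [12, 7, 5, 8, 11, 6, 1, 2, 3, 4, 10, 9, 0]
i: (SA[i-1],SA[i]) lcp shared
  1: (12,7) 1 'a'
  2: (7,5) 1 'a'
  3: (5,8) 1 'a'
  4: (8,11) 0 ''
  5: (11,6) 2 'ba'
  6: (6,1) 1 'b'
  7: (1,2) 2 'bb'
  8: (2,3) 1 'b'
  9: (3,4) 0 ''
  10: (4,10) 1 'c'
  11: (10,9) 0 ''
  12: (9,0) 0 ''

n(n+1)/2 = 13·14/2 = 91
Σ LCP = 0 + 1 + 1 + 1 + 0 + 2 + 1 + 2 + 1 + 0 + 1 + 0 + 0 = 10
distinct = 91 − 10 = 81

81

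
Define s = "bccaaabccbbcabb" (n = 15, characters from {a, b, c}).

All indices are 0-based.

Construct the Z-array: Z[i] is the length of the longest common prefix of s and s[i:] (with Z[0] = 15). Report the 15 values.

Z[0]=15
i=1: outside box; Z[1]=0
i=2: outside box; Z[2]=0
i=3: outside box; Z[3]=0
i=4: outside box; Z[4]=0
i=5: outside box; Z[5]=0
i=6: outside box; Z[6]=3 grow→box=[6,9)
i=7: min(r-i=2, Z[1]=0)=0; Z[7]=0
i=8: min(r-i=1, Z[2]=0)=0; Z[8]=0
i=9: outside box; Z[9]=1 grow→box=[9,10)
i=10: outside box; Z[10]=2 grow→box=[10,12)
i=11: min(r-i=1, Z[1]=0)=0; Z[11]=0
i=12: outside box; Z[12]=0
i=13: outside box; Z[13]=1 grow→box=[13,14)
i=14: outside box; Z[14]=1 grow→box=[14,15)

[15, 0, 0, 0, 0, 0, 3, 0, 0, 1, 2, 0, 0, 1, 1]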